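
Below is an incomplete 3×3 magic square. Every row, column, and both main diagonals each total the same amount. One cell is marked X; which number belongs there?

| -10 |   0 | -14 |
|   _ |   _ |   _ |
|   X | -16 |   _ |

-2

Row 1 is complete and sums to -24; that is the magic constant.
Column 2 needs -24; the known cells sum to -16, so (2,2) = -8.
The remaining cell in main diagonal is (3,3) = -24 − (-18) = -6.
The remaining cell in anti-diagonal is (3,1) = -24 − (-22) = -2.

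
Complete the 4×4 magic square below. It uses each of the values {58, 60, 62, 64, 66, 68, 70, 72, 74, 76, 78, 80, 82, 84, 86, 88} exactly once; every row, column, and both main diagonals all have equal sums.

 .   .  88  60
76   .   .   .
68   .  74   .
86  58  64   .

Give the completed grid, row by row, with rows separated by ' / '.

The 16 entries sum to 1168, so each line sums to 1168/4 = 292.
Row 4 needs 292; the known cells sum to 208, so (4,4) = 84.
Column 1 needs 292; the known cells sum to 230, so (1,1) = 62.
Column 3 must total 292; the given cells sum to 226, so (2,3) = 66.
The remaining cell in main diagonal is (2,2) = 292 − 220 = 72.
Anti-diagonal needs 292; the known cells sum to 212, so (3,2) = 80.
Using row 1: 62 + 88 + 60 + ? → (1,2) = 292 − 210 = 82.
Row 2: 76 + 72 + 66 + ? = 292, so (2,4) = 78.
Using row 3: 68 + 80 + 74 + ? → (3,4) = 292 − 222 = 70.

62 82 88 60 / 76 72 66 78 / 68 80 74 70 / 86 58 64 84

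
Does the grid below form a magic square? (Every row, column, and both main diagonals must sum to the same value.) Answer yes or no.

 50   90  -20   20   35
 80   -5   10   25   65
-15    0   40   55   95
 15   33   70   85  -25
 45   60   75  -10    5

Row 1: 50 + 90 + (-20) + 20 + 35 = 175.
Row 2: 80 + (-5) + 10 + 25 + 65 = 175.
Row 3: -15 + 0 + 40 + 55 + 95 = 175.
Row 4: 15 + 33 + 70 + 85 + (-25) = 178.
Row 5: 45 + 60 + 75 + (-10) + 5 = 175.
Column 1: 50 + 80 + (-15) + 15 + 45 = 175.
Column 2: 90 + (-5) + 0 + 33 + 60 = 178.
Column 3: -20 + 10 + 40 + 70 + 75 = 175.
Column 4: 20 + 25 + 55 + 85 + (-10) = 175.
Column 5: 35 + 65 + 95 + (-25) + 5 = 175.
Main diagonal: 50 + (-5) + 40 + 85 + 5 = 175.
Anti-diagonal: 35 + 25 + 40 + 33 + 45 = 178.

No — column 2 sums to 178 but column 1 sums to 175.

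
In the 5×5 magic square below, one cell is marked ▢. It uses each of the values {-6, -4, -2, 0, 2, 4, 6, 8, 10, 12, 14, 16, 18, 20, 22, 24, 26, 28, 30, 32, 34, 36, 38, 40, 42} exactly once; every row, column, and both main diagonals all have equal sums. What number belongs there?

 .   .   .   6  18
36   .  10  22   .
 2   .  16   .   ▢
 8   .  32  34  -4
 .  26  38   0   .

40

The 25 entries sum to 450, so each line sums to 450/5 = 90.
Row 4 must total 90; the given cells sum to 70, so (4,2) = 20.
The remaining cell in column 3 is (1,3) = 90 − 96 = -6.
Column 4: 6 + 22 + 34 + 0 + ? = 90, so (3,4) = 28.
Anti-diagonal must total 90; the given cells sum to 76, so (5,1) = 14.
Row 5 needs 90; the known cells sum to 78, so (5,5) = 12.
From column 1, 90 − (36 + 2 + 8 + 14) gives (1,1) = 30.
Main diagonal: 30 + 16 + 34 + 12 + ? = 90, so (2,2) = -2.
The remaining cell in row 1 is (1,2) = 90 − 48 = 42.
From row 2, 90 − (36 + (-2) + 10 + 22) gives (2,5) = 24.
From column 2, 90 − (42 + (-2) + 20 + 26) gives (3,2) = 4.
Column 5: 18 + 24 + (-4) + 12 + ? = 90, so (3,5) = 40.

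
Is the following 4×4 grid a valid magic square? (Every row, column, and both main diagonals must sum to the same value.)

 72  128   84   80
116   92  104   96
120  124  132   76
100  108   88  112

Row 1: 72 + 128 + 84 + 80 = 364.
Row 2: 116 + 92 + 104 + 96 = 408.
Row 3: 120 + 124 + 132 + 76 = 452.
Row 4: 100 + 108 + 88 + 112 = 408.
Column 1: 72 + 116 + 120 + 100 = 408.
Column 2: 128 + 92 + 124 + 108 = 452.
Column 3: 84 + 104 + 132 + 88 = 408.
Column 4: 80 + 96 + 76 + 112 = 364.
Main diagonal: 72 + 92 + 132 + 112 = 408.
Anti-diagonal: 80 + 104 + 124 + 100 = 408.

No — column 3 sums to 408 but row 3 sums to 452.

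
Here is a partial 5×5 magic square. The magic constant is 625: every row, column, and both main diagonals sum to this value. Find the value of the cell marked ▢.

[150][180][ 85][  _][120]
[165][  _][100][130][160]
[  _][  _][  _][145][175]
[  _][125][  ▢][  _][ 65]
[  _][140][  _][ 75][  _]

Row 1 must total 625; the given cells sum to 535, so (1,4) = 90.
From row 2, 625 − (165 + 100 + 130 + 160) gives (2,2) = 70.
The remaining cell in column 2 is (3,2) = 625 − 515 = 110.
The remaining cell in column 4 is (4,4) = 625 − 440 = 185.
Using column 5: 120 + 160 + 175 + 65 + ? → (5,5) = 625 − 520 = 105.
Main diagonal must total 625; the given cells sum to 510, so (3,3) = 115.
From anti-diagonal, 625 − (120 + 130 + 115 + 125) gives (5,1) = 135.
Row 3 needs 625; the known cells sum to 545, so (3,1) = 80.
Row 5: 135 + 140 + 75 + 105 + ? = 625, so (5,3) = 170.
The remaining cell in column 1 is (4,1) = 625 − 530 = 95.
The remaining cell in column 3 is (4,3) = 625 − 470 = 155.

155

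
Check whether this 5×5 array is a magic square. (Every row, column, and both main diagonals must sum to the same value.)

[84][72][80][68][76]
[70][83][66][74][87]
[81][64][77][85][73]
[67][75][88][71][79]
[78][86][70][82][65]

Row 1: 84 + 72 + 80 + 68 + 76 = 380.
Row 2: 70 + 83 + 66 + 74 + 87 = 380.
Row 3: 81 + 64 + 77 + 85 + 73 = 380.
Row 4: 67 + 75 + 88 + 71 + 79 = 380.
Row 5: 78 + 86 + 70 + 82 + 65 = 381.
Column 1: 84 + 70 + 81 + 67 + 78 = 380.
Column 2: 72 + 83 + 64 + 75 + 86 = 380.
Column 3: 80 + 66 + 77 + 88 + 70 = 381.
Column 4: 68 + 74 + 85 + 71 + 82 = 380.
Column 5: 76 + 87 + 73 + 79 + 65 = 380.
Main diagonal: 84 + 83 + 77 + 71 + 65 = 380.
Anti-diagonal: 76 + 74 + 77 + 75 + 78 = 380.

No — row 5 sums to 381 but row 4 sums to 380.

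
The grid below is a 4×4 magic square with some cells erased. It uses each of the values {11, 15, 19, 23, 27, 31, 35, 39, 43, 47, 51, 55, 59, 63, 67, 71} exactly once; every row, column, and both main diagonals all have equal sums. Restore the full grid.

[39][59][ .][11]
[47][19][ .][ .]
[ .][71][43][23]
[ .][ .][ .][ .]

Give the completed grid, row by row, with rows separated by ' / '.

39 59 55 11 / 47 19 31 67 / 27 71 43 23 / 51 15 35 63

The 16 entries sum to 656, so each line sums to 656/4 = 164.
Row 1: 39 + 59 + 11 + ? = 164, so (1,3) = 55.
Using row 3: 71 + 43 + 23 + ? → (3,1) = 164 − 137 = 27.
Using column 1: 39 + 47 + 27 + ? → (4,1) = 164 − 113 = 51.
Using column 2: 59 + 19 + 71 + ? → (4,2) = 164 − 149 = 15.
Main diagonal must total 164; the given cells sum to 101, so (4,4) = 63.
The remaining cell in anti-diagonal is (2,3) = 164 − 133 = 31.
From row 2, 164 − (47 + 19 + 31) gives (2,4) = 67.
Using row 4: 51 + 15 + 63 + ? → (4,3) = 164 − 129 = 35.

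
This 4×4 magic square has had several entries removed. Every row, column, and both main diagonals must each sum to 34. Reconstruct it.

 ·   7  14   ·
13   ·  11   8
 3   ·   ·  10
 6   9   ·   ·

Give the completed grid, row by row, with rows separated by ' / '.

12 7 14 1 / 13 2 11 8 / 3 16 5 10 / 6 9 4 15

Using row 2: 13 + 11 + 8 + ? → (2,2) = 34 − 32 = 2.
Column 1: 13 + 3 + 6 + ? = 34, so (1,1) = 12.
Column 2 must total 34; the given cells sum to 18, so (3,2) = 16.
Anti-diagonal: 11 + 16 + 6 + ? = 34, so (1,4) = 1.
Row 3: 3 + 16 + 10 + ? = 34, so (3,3) = 5.
Using column 3: 14 + 11 + 5 + ? → (4,3) = 34 − 30 = 4.
Column 4 needs 34; the known cells sum to 19, so (4,4) = 15.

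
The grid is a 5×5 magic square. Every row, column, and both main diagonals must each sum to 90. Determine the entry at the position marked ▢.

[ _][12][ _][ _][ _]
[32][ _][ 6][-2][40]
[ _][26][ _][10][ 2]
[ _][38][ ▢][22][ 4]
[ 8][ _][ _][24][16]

The remaining cell in row 2 is (2,2) = 90 − 76 = 14.
Column 2 must total 90; the given cells sum to 90, so (5,2) = 0.
Column 4 must total 90; the given cells sum to 54, so (1,4) = 36.
The remaining cell in column 5 is (1,5) = 90 − 62 = 28.
Anti-diagonal needs 90; the known cells sum to 72, so (3,3) = 18.
The remaining cell in row 3 is (3,1) = 90 − 56 = 34.
Using row 5: 8 + 0 + 24 + 16 + ? → (5,3) = 90 − 48 = 42.
Main diagonal must total 90; the given cells sum to 70, so (1,1) = 20.
The remaining cell in row 1 is (1,3) = 90 − 96 = -6.
Column 1 must total 90; the given cells sum to 94, so (4,1) = -4.
The remaining cell in column 3 is (4,3) = 90 − 60 = 30.

30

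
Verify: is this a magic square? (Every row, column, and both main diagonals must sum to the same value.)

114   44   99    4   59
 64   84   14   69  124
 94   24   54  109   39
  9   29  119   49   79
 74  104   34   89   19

No — anti-diagonal sums to 285 but row 5 sums to 320.

Row 1: 114 + 44 + 99 + 4 + 59 = 320.
Row 2: 64 + 84 + 14 + 69 + 124 = 355.
Row 3: 94 + 24 + 54 + 109 + 39 = 320.
Row 4: 9 + 29 + 119 + 49 + 79 = 285.
Row 5: 74 + 104 + 34 + 89 + 19 = 320.
Column 1: 114 + 64 + 94 + 9 + 74 = 355.
Column 2: 44 + 84 + 24 + 29 + 104 = 285.
Column 3: 99 + 14 + 54 + 119 + 34 = 320.
Column 4: 4 + 69 + 109 + 49 + 89 = 320.
Column 5: 59 + 124 + 39 + 79 + 19 = 320.
Main diagonal: 114 + 84 + 54 + 49 + 19 = 320.
Anti-diagonal: 59 + 69 + 54 + 29 + 74 = 285.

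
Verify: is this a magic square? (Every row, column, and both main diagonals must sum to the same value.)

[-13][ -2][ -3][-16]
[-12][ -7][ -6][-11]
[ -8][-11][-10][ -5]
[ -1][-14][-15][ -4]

Row 1: -13 + (-2) + (-3) + (-16) = -34.
Row 2: -12 + (-7) + (-6) + (-11) = -36.
Row 3: -8 + (-11) + (-10) + (-5) = -34.
Row 4: -1 + (-14) + (-15) + (-4) = -34.
Column 1: -13 + (-12) + (-8) + (-1) = -34.
Column 2: -2 + (-7) + (-11) + (-14) = -34.
Column 3: -3 + (-6) + (-10) + (-15) = -34.
Column 4: -16 + (-11) + (-5) + (-4) = -36.
Main diagonal: -13 + (-7) + (-10) + (-4) = -34.
Anti-diagonal: -16 + (-6) + (-11) + (-1) = -34.

No — column 1 sums to -34 but row 2 sums to -36.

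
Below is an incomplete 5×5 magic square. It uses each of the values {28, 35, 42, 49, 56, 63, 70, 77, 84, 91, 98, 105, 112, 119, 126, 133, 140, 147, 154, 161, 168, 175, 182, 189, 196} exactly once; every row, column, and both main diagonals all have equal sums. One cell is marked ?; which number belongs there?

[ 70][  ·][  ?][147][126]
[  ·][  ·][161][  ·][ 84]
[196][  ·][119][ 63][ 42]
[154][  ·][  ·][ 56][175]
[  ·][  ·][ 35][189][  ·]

168

The 25 entries sum to 2800, so each line sums to 2800/5 = 560.
Row 3 must total 560; the given cells sum to 420, so (3,2) = 140.
From column 4, 560 − (147 + 63 + 56 + 189) gives (2,4) = 105.
Column 5 needs 560; the known cells sum to 427, so (5,5) = 133.
From main diagonal, 560 − (70 + 119 + 56 + 133) gives (2,2) = 182.
Row 2: 182 + 161 + 105 + 84 + ? = 560, so (2,1) = 28.
Column 1 needs 560; the known cells sum to 448, so (5,1) = 112.
From anti-diagonal, 560 − (126 + 105 + 119 + 112) gives (4,2) = 98.
From row 4, 560 − (154 + 98 + 56 + 175) gives (4,3) = 77.
From row 5, 560 − (112 + 35 + 189 + 133) gives (5,2) = 91.
Column 2 needs 560; the known cells sum to 511, so (1,2) = 49.
Using column 3: 161 + 119 + 77 + 35 + ? → (1,3) = 560 − 392 = 168.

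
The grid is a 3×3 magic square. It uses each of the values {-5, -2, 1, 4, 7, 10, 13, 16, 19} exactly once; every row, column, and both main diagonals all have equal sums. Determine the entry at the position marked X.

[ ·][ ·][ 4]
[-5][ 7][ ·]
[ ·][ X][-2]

The 9 entries sum to 63, so each line sums to 63/3 = 21.
Row 2 must total 21; the given cells sum to 2, so (2,3) = 19.
Main diagonal: 7 + (-2) + ? = 21, so (1,1) = 16.
From anti-diagonal, 21 − (4 + 7) gives (3,1) = 10.
Row 1 needs 21; the known cells sum to 20, so (1,2) = 1.
Row 3: 10 + (-2) + ? = 21, so (3,2) = 13.

13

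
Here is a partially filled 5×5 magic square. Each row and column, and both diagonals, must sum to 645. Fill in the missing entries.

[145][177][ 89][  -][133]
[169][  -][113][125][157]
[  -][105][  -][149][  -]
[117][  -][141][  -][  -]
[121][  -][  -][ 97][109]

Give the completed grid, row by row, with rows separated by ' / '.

145 177 89 101 133 / 169 81 113 125 157 / 93 105 137 149 161 / 117 129 141 173 85 / 121 153 165 97 109

Using row 1: 145 + 177 + 89 + 133 + ? → (1,4) = 645 − 544 = 101.
Row 2: 169 + 113 + 125 + 157 + ? = 645, so (2,2) = 81.
From column 1, 645 − (145 + 169 + 117 + 121) gives (3,1) = 93.
Using column 4: 101 + 125 + 149 + 97 + ? → (4,4) = 645 − 472 = 173.
Main diagonal must total 645; the given cells sum to 508, so (3,3) = 137.
The remaining cell in anti-diagonal is (4,2) = 645 − 516 = 129.
From row 3, 645 − (93 + 105 + 137 + 149) gives (3,5) = 161.
From row 4, 645 − (117 + 129 + 141 + 173) gives (4,5) = 85.
The remaining cell in column 2 is (5,2) = 645 − 492 = 153.
The remaining cell in column 3 is (5,3) = 645 − 480 = 165.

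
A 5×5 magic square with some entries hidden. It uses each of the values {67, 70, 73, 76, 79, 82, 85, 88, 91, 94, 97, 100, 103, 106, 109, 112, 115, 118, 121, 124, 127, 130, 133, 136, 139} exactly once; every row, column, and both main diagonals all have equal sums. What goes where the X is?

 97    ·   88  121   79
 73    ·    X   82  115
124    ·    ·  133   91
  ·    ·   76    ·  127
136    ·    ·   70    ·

139

The 25 entries sum to 2575, so each line sums to 2575/5 = 515.
Row 1 needs 515; the known cells sum to 385, so (1,2) = 130.
Using column 1: 97 + 73 + 124 + 136 + ? → (4,1) = 515 − 430 = 85.
Using column 4: 121 + 82 + 133 + 70 + ? → (4,4) = 515 − 406 = 109.
The remaining cell in column 5 is (5,5) = 515 − 412 = 103.
Row 4 must total 515; the given cells sum to 397, so (4,2) = 118.
Anti-diagonal needs 515; the known cells sum to 415, so (3,3) = 100.
Using row 3: 124 + 100 + 133 + 91 + ? → (3,2) = 515 − 448 = 67.
The remaining cell in main diagonal is (2,2) = 515 − 409 = 106.
Row 2 must total 515; the given cells sum to 376, so (2,3) = 139.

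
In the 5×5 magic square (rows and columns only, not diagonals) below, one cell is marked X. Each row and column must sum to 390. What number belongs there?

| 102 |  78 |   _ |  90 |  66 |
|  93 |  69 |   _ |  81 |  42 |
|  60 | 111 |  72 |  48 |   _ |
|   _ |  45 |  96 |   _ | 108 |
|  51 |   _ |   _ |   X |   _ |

Row 1: 102 + 78 + 90 + 66 + ? = 390, so (1,3) = 54.
Row 2 must total 390; the given cells sum to 285, so (2,3) = 105.
From row 3, 390 − (60 + 111 + 72 + 48) gives (3,5) = 99.
Column 1: 102 + 93 + 60 + 51 + ? = 390, so (4,1) = 84.
From column 2, 390 − (78 + 69 + 111 + 45) gives (5,2) = 87.
Column 3: 54 + 105 + 72 + 96 + ? = 390, so (5,3) = 63.
Column 5: 66 + 42 + 99 + 108 + ? = 390, so (5,5) = 75.
Using row 4: 84 + 45 + 96 + 108 + ? → (4,4) = 390 − 333 = 57.
The remaining cell in row 5 is (5,4) = 390 − 276 = 114.

114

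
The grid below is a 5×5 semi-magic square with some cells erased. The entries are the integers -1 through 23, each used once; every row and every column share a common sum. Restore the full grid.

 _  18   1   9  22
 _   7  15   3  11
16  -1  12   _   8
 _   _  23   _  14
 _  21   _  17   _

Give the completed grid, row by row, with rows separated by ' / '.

5 18 1 9 22 / 19 7 15 3 11 / 16 -1 12 20 8 / 2 10 23 6 14 / 13 21 4 17 0

The entries are -1 through 23, which sum to 275, so each line sums to 275/5 = 55.
Row 1 needs 55; the known cells sum to 50, so (1,1) = 5.
The remaining cell in row 2 is (2,1) = 55 − 36 = 19.
Row 3: 16 + (-1) + 12 + 8 + ? = 55, so (3,4) = 20.
From column 2, 55 − (18 + 7 + (-1) + 21) gives (4,2) = 10.
Column 3 needs 55; the known cells sum to 51, so (5,3) = 4.
The remaining cell in column 4 is (4,4) = 55 − 49 = 6.
From column 5, 55 − (22 + 11 + 8 + 14) gives (5,5) = 0.
Row 4 must total 55; the given cells sum to 53, so (4,1) = 2.
Row 5 must total 55; the given cells sum to 42, so (5,1) = 13.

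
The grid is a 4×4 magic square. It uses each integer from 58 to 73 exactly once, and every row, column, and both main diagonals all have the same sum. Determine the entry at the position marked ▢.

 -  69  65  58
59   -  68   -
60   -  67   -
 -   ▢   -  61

66

The entries are 58 through 73, which sum to 1048, so each line sums to 1048/4 = 262.
Row 1 needs 262; the known cells sum to 192, so (1,1) = 70.
The remaining cell in column 1 is (4,1) = 262 − 189 = 73.
From column 3, 262 − (65 + 68 + 67) gives (4,3) = 62.
From main diagonal, 262 − (70 + 67 + 61) gives (2,2) = 64.
Anti-diagonal must total 262; the given cells sum to 199, so (3,2) = 63.
Row 2 needs 262; the known cells sum to 191, so (2,4) = 71.
Row 3 must total 262; the given cells sum to 190, so (3,4) = 72.
Row 4 must total 262; the given cells sum to 196, so (4,2) = 66.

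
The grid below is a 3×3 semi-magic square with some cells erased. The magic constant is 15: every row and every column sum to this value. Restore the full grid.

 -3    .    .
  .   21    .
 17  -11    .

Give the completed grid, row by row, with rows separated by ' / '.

Row 3: 17 + (-11) + ? = 15, so (3,3) = 9.
The remaining cell in column 1 is (2,1) = 15 − 14 = 1.
Using column 2: 21 + (-11) + ? → (1,2) = 15 − 10 = 5.
Using row 1: -3 + 5 + ? → (1,3) = 15 − 2 = 13.
Using row 2: 1 + 21 + ? → (2,3) = 15 − 22 = -7.

-3 5 13 / 1 21 -7 / 17 -11 9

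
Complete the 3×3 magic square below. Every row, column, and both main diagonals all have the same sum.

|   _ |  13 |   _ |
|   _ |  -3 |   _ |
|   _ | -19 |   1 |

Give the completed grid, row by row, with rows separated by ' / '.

Column 2 is already complete: 13 + -3 + -19 = -9, so that is the magic constant.
From row 3, -9 − (-19 + 1) gives (3,1) = 9.
Using main diagonal: -3 + 1 + ? → (1,1) = -9 − (-2) = -7.
Anti-diagonal must total -9; the given cells sum to 6, so (1,3) = -15.
Column 1 must total -9; the given cells sum to 2, so (2,1) = -11.
Column 3: -15 + 1 + ? = -9, so (2,3) = 5.

-7 13 -15 / -11 -3 5 / 9 -19 1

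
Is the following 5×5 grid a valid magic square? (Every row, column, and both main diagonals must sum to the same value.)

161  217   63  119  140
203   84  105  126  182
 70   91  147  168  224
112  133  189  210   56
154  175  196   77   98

Row 1: 161 + 217 + 63 + 119 + 140 = 700.
Row 2: 203 + 84 + 105 + 126 + 182 = 700.
Row 3: 70 + 91 + 147 + 168 + 224 = 700.
Row 4: 112 + 133 + 189 + 210 + 56 = 700.
Row 5: 154 + 175 + 196 + 77 + 98 = 700.
Column 1: 161 + 203 + 70 + 112 + 154 = 700.
Column 2: 217 + 84 + 91 + 133 + 175 = 700.
Column 3: 63 + 105 + 147 + 189 + 196 = 700.
Column 4: 119 + 126 + 168 + 210 + 77 = 700.
Column 5: 140 + 182 + 224 + 56 + 98 = 700.
Main diagonal: 161 + 84 + 147 + 210 + 98 = 700.
Anti-diagonal: 140 + 126 + 147 + 133 + 154 = 700.
All lines sum to 700.

Yes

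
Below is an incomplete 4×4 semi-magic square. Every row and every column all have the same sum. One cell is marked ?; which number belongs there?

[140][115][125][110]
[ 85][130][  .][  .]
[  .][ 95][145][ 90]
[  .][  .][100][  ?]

Row 1 is complete and sums to 490; that is the magic constant.
Row 3 must total 490; the given cells sum to 330, so (3,1) = 160.
Column 1 must total 490; the given cells sum to 385, so (4,1) = 105.
From column 2, 490 − (115 + 130 + 95) gives (4,2) = 150.
Column 3: 125 + 145 + 100 + ? = 490, so (2,3) = 120.
Row 2 must total 490; the given cells sum to 335, so (2,4) = 155.
Using row 4: 105 + 150 + 100 + ? → (4,4) = 490 − 355 = 135.

135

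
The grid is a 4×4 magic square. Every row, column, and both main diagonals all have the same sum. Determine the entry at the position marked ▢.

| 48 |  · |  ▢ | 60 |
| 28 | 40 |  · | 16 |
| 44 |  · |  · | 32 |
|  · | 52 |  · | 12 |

Column 4 is complete and sums to 120; that is the magic constant.
The remaining cell in row 2 is (2,3) = 120 − 84 = 36.
From column 1, 120 − (48 + 28 + 44) gives (4,1) = 0.
Main diagonal: 48 + 40 + 12 + ? = 120, so (3,3) = 20.
Anti-diagonal must total 120; the given cells sum to 96, so (3,2) = 24.
The remaining cell in row 4 is (4,3) = 120 − 64 = 56.
Column 2 must total 120; the given cells sum to 116, so (1,2) = 4.
From column 3, 120 − (36 + 20 + 56) gives (1,3) = 8.

8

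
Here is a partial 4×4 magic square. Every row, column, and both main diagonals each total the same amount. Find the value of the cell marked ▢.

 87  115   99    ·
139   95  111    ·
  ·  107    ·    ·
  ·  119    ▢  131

103

Column 2 is complete and sums to 436; that is the magic constant.
From row 1, 436 − (87 + 115 + 99) gives (1,4) = 135.
Using row 2: 139 + 95 + 111 + ? → (2,4) = 436 − 345 = 91.
Column 4 needs 436; the known cells sum to 357, so (3,4) = 79.
Main diagonal: 87 + 95 + 131 + ? = 436, so (3,3) = 123.
Anti-diagonal needs 436; the known cells sum to 353, so (4,1) = 83.
Using row 3: 107 + 123 + 79 + ? → (3,1) = 436 − 309 = 127.
From row 4, 436 − (83 + 119 + 131) gives (4,3) = 103.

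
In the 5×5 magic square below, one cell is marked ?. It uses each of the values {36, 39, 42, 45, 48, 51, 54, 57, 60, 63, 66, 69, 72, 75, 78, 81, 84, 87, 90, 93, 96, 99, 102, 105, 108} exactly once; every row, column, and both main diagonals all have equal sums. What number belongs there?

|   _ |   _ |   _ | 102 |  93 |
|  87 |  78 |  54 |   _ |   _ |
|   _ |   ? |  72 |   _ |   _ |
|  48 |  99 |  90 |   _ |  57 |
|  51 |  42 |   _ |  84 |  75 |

The 25 entries sum to 1800, so each line sums to 1800/5 = 360.
Using row 4: 48 + 99 + 90 + 57 + ? → (4,4) = 360 − 294 = 66.
Row 5 needs 360; the known cells sum to 252, so (5,3) = 108.
Column 3: 54 + 72 + 90 + 108 + ? = 360, so (1,3) = 36.
Main diagonal needs 360; the known cells sum to 291, so (1,1) = 69.
Anti-diagonal needs 360; the known cells sum to 315, so (2,4) = 45.
Using row 1: 69 + 36 + 102 + 93 + ? → (1,2) = 360 − 300 = 60.
Row 2 must total 360; the given cells sum to 264, so (2,5) = 96.
Column 1: 69 + 87 + 48 + 51 + ? = 360, so (3,1) = 105.
From column 2, 360 − (60 + 78 + 99 + 42) gives (3,2) = 81.

81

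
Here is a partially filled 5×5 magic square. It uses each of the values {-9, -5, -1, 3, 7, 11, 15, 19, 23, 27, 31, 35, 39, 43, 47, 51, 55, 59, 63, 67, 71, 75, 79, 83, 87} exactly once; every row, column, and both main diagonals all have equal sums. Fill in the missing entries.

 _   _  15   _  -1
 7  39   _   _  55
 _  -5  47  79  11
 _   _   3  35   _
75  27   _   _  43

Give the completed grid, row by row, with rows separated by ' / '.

The 25 entries sum to 975, so each line sums to 975/5 = 195.
Row 3 must total 195; the given cells sum to 132, so (3,1) = 63.
Column 5 needs 195; the known cells sum to 108, so (4,5) = 87.
Main diagonal must total 195; the given cells sum to 164, so (1,1) = 31.
Column 1 needs 195; the known cells sum to 176, so (4,1) = 19.
Row 4 must total 195; the given cells sum to 144, so (4,2) = 51.
The remaining cell in column 2 is (1,2) = 195 − 112 = 83.
Anti-diagonal needs 195; the known cells sum to 172, so (2,4) = 23.
Row 1 needs 195; the known cells sum to 128, so (1,4) = 67.
Row 2: 7 + 39 + 23 + 55 + ? = 195, so (2,3) = 71.
Using column 3: 15 + 71 + 47 + 3 + ? → (5,3) = 195 − 136 = 59.
Column 4 needs 195; the known cells sum to 204, so (5,4) = -9.

31 83 15 67 -1 / 7 39 71 23 55 / 63 -5 47 79 11 / 19 51 3 35 87 / 75 27 59 -9 43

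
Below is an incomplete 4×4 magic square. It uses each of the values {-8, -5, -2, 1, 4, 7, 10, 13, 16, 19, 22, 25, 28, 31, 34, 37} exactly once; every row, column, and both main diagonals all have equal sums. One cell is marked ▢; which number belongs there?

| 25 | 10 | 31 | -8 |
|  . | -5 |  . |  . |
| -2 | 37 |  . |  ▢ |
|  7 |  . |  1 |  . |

19

The 16 entries sum to 232, so each line sums to 232/4 = 58.
From column 1, 58 − (25 + (-2) + 7) gives (2,1) = 28.
Column 2: 10 + (-5) + 37 + ? = 58, so (4,2) = 16.
Anti-diagonal must total 58; the given cells sum to 36, so (2,3) = 22.
Row 2 must total 58; the given cells sum to 45, so (2,4) = 13.
From row 4, 58 − (7 + 16 + 1) gives (4,4) = 34.
Column 3 must total 58; the given cells sum to 54, so (3,3) = 4.
Column 4: -8 + 13 + 34 + ? = 58, so (3,4) = 19.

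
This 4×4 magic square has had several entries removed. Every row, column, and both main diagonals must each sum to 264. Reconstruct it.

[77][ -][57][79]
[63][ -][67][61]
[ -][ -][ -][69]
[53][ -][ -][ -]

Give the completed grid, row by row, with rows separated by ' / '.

The remaining cell in row 1 is (1,2) = 264 − 213 = 51.
From row 2, 264 − (63 + 67 + 61) gives (2,2) = 73.
The remaining cell in column 1 is (3,1) = 264 − 193 = 71.
From column 4, 264 − (79 + 61 + 69) gives (4,4) = 55.
Main diagonal: 77 + 73 + 55 + ? = 264, so (3,3) = 59.
Anti-diagonal needs 264; the known cells sum to 199, so (3,2) = 65.
From column 2, 264 − (51 + 73 + 65) gives (4,2) = 75.
Column 3 needs 264; the known cells sum to 183, so (4,3) = 81.

77 51 57 79 / 63 73 67 61 / 71 65 59 69 / 53 75 81 55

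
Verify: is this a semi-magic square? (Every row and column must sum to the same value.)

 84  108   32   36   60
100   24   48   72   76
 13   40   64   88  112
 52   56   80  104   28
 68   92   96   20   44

No — row 3 sums to 317 but column 2 sums to 320.

Row 1: 84 + 108 + 32 + 36 + 60 = 320.
Row 2: 100 + 24 + 48 + 72 + 76 = 320.
Row 3: 13 + 40 + 64 + 88 + 112 = 317.
Row 4: 52 + 56 + 80 + 104 + 28 = 320.
Row 5: 68 + 92 + 96 + 20 + 44 = 320.
Column 1: 84 + 100 + 13 + 52 + 68 = 317.
Column 2: 108 + 24 + 40 + 56 + 92 = 320.
Column 3: 32 + 48 + 64 + 80 + 96 = 320.
Column 4: 36 + 72 + 88 + 104 + 20 = 320.
Column 5: 60 + 76 + 112 + 28 + 44 = 320.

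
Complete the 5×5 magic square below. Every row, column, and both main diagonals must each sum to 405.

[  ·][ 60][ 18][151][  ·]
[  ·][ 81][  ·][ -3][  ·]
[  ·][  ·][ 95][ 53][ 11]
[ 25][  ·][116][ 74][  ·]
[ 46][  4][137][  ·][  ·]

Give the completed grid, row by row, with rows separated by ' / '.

Column 3 must total 405; the given cells sum to 366, so (2,3) = 39.
Column 4 must total 405; the given cells sum to 275, so (5,4) = 130.
From row 5, 405 − (46 + 4 + 137 + 130) gives (5,5) = 88.
Main diagonal: 81 + 95 + 74 + 88 + ? = 405, so (1,1) = 67.
From row 1, 405 − (67 + 60 + 18 + 151) gives (1,5) = 109.
From anti-diagonal, 405 − (109 + (-3) + 95 + 46) gives (4,2) = 158.
Row 4 needs 405; the known cells sum to 373, so (4,5) = 32.
The remaining cell in column 2 is (3,2) = 405 − 303 = 102.
Column 5 needs 405; the known cells sum to 240, so (2,5) = 165.
From row 2, 405 − (81 + 39 + (-3) + 165) gives (2,1) = 123.
Using row 3: 102 + 95 + 53 + 11 + ? → (3,1) = 405 − 261 = 144.

67 60 18 151 109 / 123 81 39 -3 165 / 144 102 95 53 11 / 25 158 116 74 32 / 46 4 137 130 88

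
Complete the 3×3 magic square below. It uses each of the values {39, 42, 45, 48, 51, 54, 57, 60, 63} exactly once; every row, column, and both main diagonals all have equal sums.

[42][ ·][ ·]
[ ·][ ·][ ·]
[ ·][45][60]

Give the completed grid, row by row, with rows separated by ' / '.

42 57 54 / 63 51 39 / 48 45 60

The 9 entries sum to 459, so each line sums to 459/3 = 153.
The remaining cell in row 3 is (3,1) = 153 − 105 = 48.
Column 1: 42 + 48 + ? = 153, so (2,1) = 63.
Using main diagonal: 42 + 60 + ? → (2,2) = 153 − 102 = 51.
Anti-diagonal needs 153; the known cells sum to 99, so (1,3) = 54.
The remaining cell in row 1 is (1,2) = 153 − 96 = 57.
From row 2, 153 − (63 + 51) gives (2,3) = 39.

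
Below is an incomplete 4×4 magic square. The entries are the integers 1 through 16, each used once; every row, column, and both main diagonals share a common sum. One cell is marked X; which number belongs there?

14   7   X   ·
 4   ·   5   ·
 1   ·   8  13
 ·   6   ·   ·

11

The entries are 1 through 16, which sum to 136, so each line sums to 136/4 = 34.
Row 3: 1 + 8 + 13 + ? = 34, so (3,2) = 12.
Using column 1: 14 + 4 + 1 + ? → (4,1) = 34 − 19 = 15.
Using column 2: 7 + 12 + 6 + ? → (2,2) = 34 − 25 = 9.
The remaining cell in main diagonal is (4,4) = 34 − 31 = 3.
Anti-diagonal needs 34; the known cells sum to 32, so (1,4) = 2.
From row 1, 34 − (14 + 7 + 2) gives (1,3) = 11.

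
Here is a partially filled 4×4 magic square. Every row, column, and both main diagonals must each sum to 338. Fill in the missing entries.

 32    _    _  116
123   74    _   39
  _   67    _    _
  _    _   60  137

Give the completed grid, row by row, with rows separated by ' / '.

32 109 81 116 / 123 74 102 39 / 130 67 95 46 / 53 88 60 137

The remaining cell in row 2 is (2,3) = 338 − 236 = 102.
Using column 4: 116 + 39 + 137 + ? → (3,4) = 338 − 292 = 46.
Main diagonal: 32 + 74 + 137 + ? = 338, so (3,3) = 95.
From anti-diagonal, 338 − (116 + 102 + 67) gives (4,1) = 53.
Row 3: 67 + 95 + 46 + ? = 338, so (3,1) = 130.
Using row 4: 53 + 60 + 137 + ? → (4,2) = 338 − 250 = 88.
The remaining cell in column 2 is (1,2) = 338 − 229 = 109.
The remaining cell in column 3 is (1,3) = 338 − 257 = 81.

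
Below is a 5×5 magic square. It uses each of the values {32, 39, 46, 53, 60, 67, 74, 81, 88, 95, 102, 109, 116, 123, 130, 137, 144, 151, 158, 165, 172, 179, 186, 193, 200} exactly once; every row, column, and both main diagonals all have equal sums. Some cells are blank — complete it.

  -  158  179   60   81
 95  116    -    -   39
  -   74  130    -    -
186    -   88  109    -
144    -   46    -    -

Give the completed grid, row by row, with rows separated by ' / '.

The 25 entries sum to 2900, so each line sums to 2900/5 = 580.
Row 1: 158 + 179 + 60 + 81 + ? = 580, so (1,1) = 102.
Column 1 needs 580; the known cells sum to 527, so (3,1) = 53.
From column 3, 580 − (179 + 130 + 88 + 46) gives (2,3) = 137.
Using main diagonal: 102 + 116 + 130 + 109 + ? → (5,5) = 580 − 457 = 123.
Row 2 needs 580; the known cells sum to 387, so (2,4) = 193.
The remaining cell in anti-diagonal is (4,2) = 580 − 548 = 32.
From row 4, 580 − (186 + 32 + 88 + 109) gives (4,5) = 165.
From column 2, 580 − (158 + 116 + 74 + 32) gives (5,2) = 200.
Column 5 must total 580; the given cells sum to 408, so (3,5) = 172.
Row 3 must total 580; the given cells sum to 429, so (3,4) = 151.
The remaining cell in row 5 is (5,4) = 580 − 513 = 67.

102 158 179 60 81 / 95 116 137 193 39 / 53 74 130 151 172 / 186 32 88 109 165 / 144 200 46 67 123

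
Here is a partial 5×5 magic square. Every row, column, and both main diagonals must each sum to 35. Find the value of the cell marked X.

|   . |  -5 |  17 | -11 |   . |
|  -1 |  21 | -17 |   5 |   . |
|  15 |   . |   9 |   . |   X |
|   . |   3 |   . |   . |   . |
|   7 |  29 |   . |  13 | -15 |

From row 2, 35 − (-1 + 21 + (-17) + 5) gives (2,5) = 27.
Row 5 must total 35; the given cells sum to 34, so (5,3) = 1.
Using column 2: -5 + 21 + 3 + 29 + ? → (3,2) = 35 − 48 = -13.
Column 3 must total 35; the given cells sum to 10, so (4,3) = 25.
Anti-diagonal must total 35; the given cells sum to 24, so (1,5) = 11.
From row 1, 35 − (-5 + 17 + (-11) + 11) gives (1,1) = 23.
The remaining cell in column 1 is (4,1) = 35 − 44 = -9.
From main diagonal, 35 − (23 + 21 + 9 + (-15)) gives (4,4) = -3.
From row 4, 35 − (-9 + 3 + 25 + (-3)) gives (4,5) = 19.
Column 4 needs 35; the known cells sum to 4, so (3,4) = 31.
Column 5 must total 35; the given cells sum to 42, so (3,5) = -7.

-7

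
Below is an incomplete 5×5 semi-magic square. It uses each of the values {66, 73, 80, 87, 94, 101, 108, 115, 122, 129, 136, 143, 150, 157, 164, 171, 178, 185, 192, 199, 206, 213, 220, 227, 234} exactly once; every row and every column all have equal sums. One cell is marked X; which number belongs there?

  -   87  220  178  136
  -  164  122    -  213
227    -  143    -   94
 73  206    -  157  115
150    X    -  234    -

The 25 entries sum to 3750, so each line sums to 3750/5 = 750.
The remaining cell in row 1 is (1,1) = 750 − 621 = 129.
Row 4: 73 + 206 + 157 + 115 + ? = 750, so (4,3) = 199.
Column 1 must total 750; the given cells sum to 579, so (2,1) = 171.
From column 3, 750 − (220 + 122 + 143 + 199) gives (5,3) = 66.
The remaining cell in column 5 is (5,5) = 750 − 558 = 192.
Row 2 must total 750; the given cells sum to 670, so (2,4) = 80.
From row 5, 750 − (150 + 66 + 234 + 192) gives (5,2) = 108.

108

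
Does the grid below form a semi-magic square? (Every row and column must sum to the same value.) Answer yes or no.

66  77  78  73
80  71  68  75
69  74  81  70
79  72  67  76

Row 1: 66 + 77 + 78 + 73 = 294.
Row 2: 80 + 71 + 68 + 75 = 294.
Row 3: 69 + 74 + 81 + 70 = 294.
Row 4: 79 + 72 + 67 + 76 = 294.
Column 1: 66 + 80 + 69 + 79 = 294.
Column 2: 77 + 71 + 74 + 72 = 294.
Column 3: 78 + 68 + 81 + 67 = 294.
Column 4: 73 + 75 + 70 + 76 = 294.
All lines sum to 294.

Yes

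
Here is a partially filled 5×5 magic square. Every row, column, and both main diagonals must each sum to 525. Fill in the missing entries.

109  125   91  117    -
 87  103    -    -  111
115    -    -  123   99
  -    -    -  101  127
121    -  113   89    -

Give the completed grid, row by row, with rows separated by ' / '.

Row 1 must total 525; the given cells sum to 442, so (1,5) = 83.
Column 1: 109 + 87 + 115 + 121 + ? = 525, so (4,1) = 93.
The remaining cell in column 4 is (2,4) = 525 − 430 = 95.
Column 5 must total 525; the given cells sum to 420, so (5,5) = 105.
From main diagonal, 525 − (109 + 103 + 101 + 105) gives (3,3) = 107.
From anti-diagonal, 525 − (83 + 95 + 107 + 121) gives (4,2) = 119.
Row 2 needs 525; the known cells sum to 396, so (2,3) = 129.
The remaining cell in row 3 is (3,2) = 525 − 444 = 81.
Row 4 needs 525; the known cells sum to 440, so (4,3) = 85.
Using row 5: 121 + 113 + 89 + 105 + ? → (5,2) = 525 − 428 = 97.

109 125 91 117 83 / 87 103 129 95 111 / 115 81 107 123 99 / 93 119 85 101 127 / 121 97 113 89 105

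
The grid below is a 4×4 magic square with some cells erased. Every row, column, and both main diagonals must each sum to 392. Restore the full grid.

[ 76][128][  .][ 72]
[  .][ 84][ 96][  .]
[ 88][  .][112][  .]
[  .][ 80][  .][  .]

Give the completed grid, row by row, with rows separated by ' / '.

76 128 116 72 / 104 84 96 108 / 88 100 112 92 / 124 80 68 120

Using row 1: 76 + 128 + 72 + ? → (1,3) = 392 − 276 = 116.
Column 2 must total 392; the given cells sum to 292, so (3,2) = 100.
The remaining cell in column 3 is (4,3) = 392 − 324 = 68.
From main diagonal, 392 − (76 + 84 + 112) gives (4,4) = 120.
Anti-diagonal: 72 + 96 + 100 + ? = 392, so (4,1) = 124.
Using row 3: 88 + 100 + 112 + ? → (3,4) = 392 − 300 = 92.
Column 1: 76 + 88 + 124 + ? = 392, so (2,1) = 104.
Column 4: 72 + 92 + 120 + ? = 392, so (2,4) = 108.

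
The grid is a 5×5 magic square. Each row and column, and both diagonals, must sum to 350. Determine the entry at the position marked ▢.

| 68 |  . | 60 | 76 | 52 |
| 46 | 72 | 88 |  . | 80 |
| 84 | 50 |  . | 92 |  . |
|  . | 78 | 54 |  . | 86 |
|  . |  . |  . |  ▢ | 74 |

Row 1 must total 350; the given cells sum to 256, so (1,2) = 94.
Row 2 must total 350; the given cells sum to 286, so (2,4) = 64.
The remaining cell in column 2 is (5,2) = 350 − 294 = 56.
Column 5 must total 350; the given cells sum to 292, so (3,5) = 58.
The remaining cell in row 3 is (3,3) = 350 − 284 = 66.
Column 3 must total 350; the given cells sum to 268, so (5,3) = 82.
Main diagonal needs 350; the known cells sum to 280, so (4,4) = 70.
Anti-diagonal must total 350; the given cells sum to 260, so (5,1) = 90.
The remaining cell in row 4 is (4,1) = 350 − 288 = 62.
Row 5 needs 350; the known cells sum to 302, so (5,4) = 48.

48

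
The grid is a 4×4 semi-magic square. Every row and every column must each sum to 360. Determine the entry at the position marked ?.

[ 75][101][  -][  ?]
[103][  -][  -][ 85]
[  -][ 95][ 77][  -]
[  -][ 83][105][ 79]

Row 4: 83 + 105 + 79 + ? = 360, so (4,1) = 93.
Using column 1: 75 + 103 + 93 + ? → (3,1) = 360 − 271 = 89.
The remaining cell in column 2 is (2,2) = 360 − 279 = 81.
From row 2, 360 − (103 + 81 + 85) gives (2,3) = 91.
Using row 3: 89 + 95 + 77 + ? → (3,4) = 360 − 261 = 99.
The remaining cell in column 3 is (1,3) = 360 − 273 = 87.
Column 4 needs 360; the known cells sum to 263, so (1,4) = 97.

97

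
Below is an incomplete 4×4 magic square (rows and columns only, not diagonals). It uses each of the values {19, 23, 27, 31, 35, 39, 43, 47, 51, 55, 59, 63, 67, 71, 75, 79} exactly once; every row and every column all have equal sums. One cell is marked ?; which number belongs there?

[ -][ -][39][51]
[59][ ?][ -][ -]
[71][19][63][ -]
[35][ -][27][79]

The 16 entries sum to 784, so each line sums to 784/4 = 196.
From row 3, 196 − (71 + 19 + 63) gives (3,4) = 43.
Using row 4: 35 + 27 + 79 + ? → (4,2) = 196 − 141 = 55.
Using column 1: 59 + 71 + 35 + ? → (1,1) = 196 − 165 = 31.
Column 3: 39 + 63 + 27 + ? = 196, so (2,3) = 67.
Column 4: 51 + 43 + 79 + ? = 196, so (2,4) = 23.
Row 1 must total 196; the given cells sum to 121, so (1,2) = 75.
The remaining cell in row 2 is (2,2) = 196 − 149 = 47.

47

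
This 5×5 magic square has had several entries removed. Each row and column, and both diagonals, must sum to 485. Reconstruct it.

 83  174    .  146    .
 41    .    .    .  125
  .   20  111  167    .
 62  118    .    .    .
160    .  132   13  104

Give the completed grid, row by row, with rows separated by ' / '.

Row 5 needs 485; the known cells sum to 409, so (5,2) = 76.
The remaining cell in column 1 is (3,1) = 485 − 346 = 139.
Column 2: 174 + 20 + 118 + 76 + ? = 485, so (2,2) = 97.
The remaining cell in main diagonal is (4,4) = 485 − 395 = 90.
The remaining cell in row 3 is (3,5) = 485 − 437 = 48.
The remaining cell in column 4 is (2,4) = 485 − 416 = 69.
Anti-diagonal needs 485; the known cells sum to 458, so (1,5) = 27.
From row 1, 485 − (83 + 174 + 146 + 27) gives (1,3) = 55.
Row 2: 41 + 97 + 69 + 125 + ? = 485, so (2,3) = 153.
Column 3 must total 485; the given cells sum to 451, so (4,3) = 34.
Column 5: 27 + 125 + 48 + 104 + ? = 485, so (4,5) = 181.

83 174 55 146 27 / 41 97 153 69 125 / 139 20 111 167 48 / 62 118 34 90 181 / 160 76 132 13 104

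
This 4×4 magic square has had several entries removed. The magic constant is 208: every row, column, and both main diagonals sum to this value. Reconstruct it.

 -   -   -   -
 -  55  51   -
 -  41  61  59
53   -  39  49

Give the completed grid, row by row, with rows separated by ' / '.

Row 3 must total 208; the given cells sum to 161, so (3,1) = 47.
The remaining cell in row 4 is (4,2) = 208 − 141 = 67.
Column 2: 55 + 41 + 67 + ? = 208, so (1,2) = 45.
From column 3, 208 − (51 + 61 + 39) gives (1,3) = 57.
The remaining cell in main diagonal is (1,1) = 208 − 165 = 43.
The remaining cell in anti-diagonal is (1,4) = 208 − 145 = 63.
The remaining cell in column 1 is (2,1) = 208 − 143 = 65.
Column 4 must total 208; the given cells sum to 171, so (2,4) = 37.

43 45 57 63 / 65 55 51 37 / 47 41 61 59 / 53 67 39 49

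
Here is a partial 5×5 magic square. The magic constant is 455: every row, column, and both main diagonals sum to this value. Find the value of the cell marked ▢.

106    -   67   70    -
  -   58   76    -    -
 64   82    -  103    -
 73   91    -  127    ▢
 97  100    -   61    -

From column 1, 455 − (106 + 64 + 73 + 97) gives (2,1) = 115.
From column 2, 455 − (58 + 82 + 91 + 100) gives (1,2) = 124.
From column 4, 455 − (70 + 103 + 127 + 61) gives (2,4) = 94.
The remaining cell in row 1 is (1,5) = 455 − 367 = 88.
Using row 2: 115 + 58 + 76 + 94 + ? → (2,5) = 455 − 343 = 112.
Using anti-diagonal: 88 + 94 + 91 + 97 + ? → (3,3) = 455 − 370 = 85.
The remaining cell in row 3 is (3,5) = 455 − 334 = 121.
Main diagonal must total 455; the given cells sum to 376, so (5,5) = 79.
Row 5 must total 455; the given cells sum to 337, so (5,3) = 118.
Column 3: 67 + 76 + 85 + 118 + ? = 455, so (4,3) = 109.
From column 5, 455 − (88 + 112 + 121 + 79) gives (4,5) = 55.

55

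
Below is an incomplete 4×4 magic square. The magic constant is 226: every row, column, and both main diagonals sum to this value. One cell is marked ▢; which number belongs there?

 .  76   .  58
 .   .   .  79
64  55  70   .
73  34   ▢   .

67

Using row 3: 64 + 55 + 70 + ? → (3,4) = 226 − 189 = 37.
Column 2 must total 226; the given cells sum to 165, so (2,2) = 61.
The remaining cell in column 4 is (4,4) = 226 − 174 = 52.
Using main diagonal: 61 + 70 + 52 + ? → (1,1) = 226 − 183 = 43.
Anti-diagonal: 58 + 55 + 73 + ? = 226, so (2,3) = 40.
The remaining cell in row 1 is (1,3) = 226 − 177 = 49.
Row 2: 61 + 40 + 79 + ? = 226, so (2,1) = 46.
The remaining cell in row 4 is (4,3) = 226 − 159 = 67.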